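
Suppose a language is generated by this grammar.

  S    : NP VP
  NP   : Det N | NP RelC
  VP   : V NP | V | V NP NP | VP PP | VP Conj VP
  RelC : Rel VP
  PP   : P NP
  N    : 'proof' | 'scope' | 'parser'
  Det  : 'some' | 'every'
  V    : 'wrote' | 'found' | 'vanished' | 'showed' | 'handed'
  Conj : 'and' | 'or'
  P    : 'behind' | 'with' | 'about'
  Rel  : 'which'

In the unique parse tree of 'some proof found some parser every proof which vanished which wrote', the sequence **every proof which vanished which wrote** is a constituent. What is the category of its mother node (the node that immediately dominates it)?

S
  NP
    Det: some
    N: proof
  VP
    V: found
    NP
      Det: some
      N: parser
    NP
      NP
        NP
          Det: every
          N: proof
        RelC
          Rel: which
          VP
            V: vanished
      RelC
        Rel: which
        VP
          V: wrote
The span 'every proof which vanished which wrote' is the NP node built by NP → NP RelC.
Its mother is the VP built by VP → V NP NP.

VP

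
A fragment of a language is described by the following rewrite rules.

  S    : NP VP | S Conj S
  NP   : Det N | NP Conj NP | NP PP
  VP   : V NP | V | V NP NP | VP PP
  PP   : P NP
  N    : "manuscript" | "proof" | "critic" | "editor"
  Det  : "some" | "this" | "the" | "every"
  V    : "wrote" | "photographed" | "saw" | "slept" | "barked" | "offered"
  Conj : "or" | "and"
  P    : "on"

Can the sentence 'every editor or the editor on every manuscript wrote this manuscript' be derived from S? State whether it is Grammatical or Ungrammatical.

[S [NP [NP [Det every] [N editor]] [Conj or] [NP [NP [Det the] [N editor]] [PP [P on] [NP [Det every] [N manuscript]]]]] [VP [V wrote] [NP [Det this] [N manuscript]]]]
The bracketing above is licensed at every node by one of the given productions, with S at the root.

Grammatical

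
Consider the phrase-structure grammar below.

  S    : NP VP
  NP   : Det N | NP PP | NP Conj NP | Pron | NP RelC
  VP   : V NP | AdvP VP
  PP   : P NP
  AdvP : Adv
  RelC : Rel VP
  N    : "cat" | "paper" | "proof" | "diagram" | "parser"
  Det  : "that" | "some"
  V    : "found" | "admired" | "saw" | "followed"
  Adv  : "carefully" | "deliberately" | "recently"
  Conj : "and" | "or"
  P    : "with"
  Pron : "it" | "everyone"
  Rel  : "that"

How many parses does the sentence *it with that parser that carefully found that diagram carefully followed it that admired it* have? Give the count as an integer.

2

The two bracketings:
[S [NP [NP [Pron it]] [PP [P with] [NP [NP [Det that] [N parser]] [RelC [Rel that] [VP [AdvP [Adv carefully]] [VP [V found] [NP [Det that] [N diagram]]]]]]]] [VP [AdvP [Adv carefully]] [VP [V followed] [NP [NP [Pron it]] [RelC [Rel that] [VP [V admired] [NP [Pron it]]]]]]]]
[S [NP [NP [NP [Pron it]] [PP [P with] [NP [Det that] [N parser]]]] [RelC [Rel that] [VP [AdvP [Adv carefully]] [VP [V found] [NP [Det that] [N diagram]]]]]] [VP [AdvP [Adv carefully]] [VP [V followed] [NP [NP [Pron it]] [RelC [Rel that] [VP [V admired] [NP [Pron it]]]]]]]]
The trees differ in how a recursive rule is bracketed over the same span.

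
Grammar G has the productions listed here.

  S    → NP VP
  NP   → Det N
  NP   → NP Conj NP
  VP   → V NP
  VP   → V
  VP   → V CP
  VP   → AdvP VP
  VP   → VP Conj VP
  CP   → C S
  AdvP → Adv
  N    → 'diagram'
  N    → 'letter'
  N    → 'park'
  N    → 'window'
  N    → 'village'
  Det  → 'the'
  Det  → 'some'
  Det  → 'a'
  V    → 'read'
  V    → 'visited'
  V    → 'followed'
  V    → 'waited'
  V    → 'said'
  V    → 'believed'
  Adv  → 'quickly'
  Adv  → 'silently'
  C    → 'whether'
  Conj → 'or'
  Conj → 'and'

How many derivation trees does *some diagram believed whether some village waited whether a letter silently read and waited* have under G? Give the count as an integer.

4

Two of the 4 distinct bracketings:
[S [NP [Det some] [N diagram]] [VP [V believed] [CP [C whether] [S [NP [Det some] [N village]] [VP [V waited] [CP [C whether] [S [NP [Det a] [N letter]] [VP [AdvP [Adv silently]] [VP [VP [V read]] [Conj and] [VP [V waited]]]]]]]]]]]
[S [NP [Det some] [N diagram]] [VP [V believed] [CP [C whether] [S [NP [Det some] [N village]] [VP [V waited] [CP [C whether] [S [NP [Det a] [N letter]] [VP [VP [AdvP [Adv silently]] [VP [V read]]] [Conj and] [VP [V waited]]]]]]]]]]
The trees differ in how a recursive rule is bracketed over the same span.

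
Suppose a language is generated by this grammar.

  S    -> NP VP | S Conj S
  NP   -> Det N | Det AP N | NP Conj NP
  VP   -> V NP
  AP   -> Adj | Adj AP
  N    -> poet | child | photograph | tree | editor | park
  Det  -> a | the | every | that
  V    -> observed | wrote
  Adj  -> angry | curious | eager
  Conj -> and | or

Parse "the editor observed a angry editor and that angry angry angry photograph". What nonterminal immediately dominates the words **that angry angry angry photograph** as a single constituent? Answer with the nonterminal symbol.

S
  NP
    Det: the
    N: editor
  VP
    V: observed
    NP
      NP
        Det: a
        AP
          Adj: angry
        N: editor
      Conj: and
      NP
        Det: that
        AP
          Adj: angry
          AP
            Adj: angry
            AP
              Adj: angry
        N: photograph
The span 'that angry angry angry photograph' is the NP node built by NP → Det AP N.

NP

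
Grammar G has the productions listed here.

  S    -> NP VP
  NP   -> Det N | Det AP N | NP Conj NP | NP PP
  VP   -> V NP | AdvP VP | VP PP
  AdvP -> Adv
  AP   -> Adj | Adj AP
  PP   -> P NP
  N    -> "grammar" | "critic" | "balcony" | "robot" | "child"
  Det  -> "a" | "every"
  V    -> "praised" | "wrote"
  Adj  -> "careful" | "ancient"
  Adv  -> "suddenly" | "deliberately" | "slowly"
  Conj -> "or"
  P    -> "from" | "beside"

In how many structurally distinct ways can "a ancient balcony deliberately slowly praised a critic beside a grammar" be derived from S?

4

Two of the 4 distinct bracketings:
[S [NP [Det a] [AP [Adj ancient]] [N balcony]] [VP [AdvP [Adv deliberately]] [VP [AdvP [Adv slowly]] [VP [V praised] [NP [NP [Det a] [N critic]] [PP [P beside] [NP [Det a] [N grammar]]]]]]]]
[S [NP [Det a] [AP [Adj ancient]] [N balcony]] [VP [AdvP [Adv deliberately]] [VP [AdvP [Adv slowly]] [VP [VP [V praised] [NP [Det a] [N critic]]] [PP [P beside] [NP [Det a] [N grammar]]]]]]]
The difference turns on whether NP → NP PP is used at the relevant span, versus an alternative expansion of NP.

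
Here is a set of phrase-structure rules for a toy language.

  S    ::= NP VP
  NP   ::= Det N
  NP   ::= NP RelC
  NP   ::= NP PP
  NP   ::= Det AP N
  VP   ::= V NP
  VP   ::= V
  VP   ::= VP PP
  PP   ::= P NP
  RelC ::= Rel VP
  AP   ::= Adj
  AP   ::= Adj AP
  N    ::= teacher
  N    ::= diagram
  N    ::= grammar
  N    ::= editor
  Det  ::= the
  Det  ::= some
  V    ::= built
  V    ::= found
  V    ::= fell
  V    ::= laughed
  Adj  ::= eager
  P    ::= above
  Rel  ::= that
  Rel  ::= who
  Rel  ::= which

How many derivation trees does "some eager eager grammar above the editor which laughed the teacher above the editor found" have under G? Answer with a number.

Two of the 7 distinct bracketings:
[S [NP [NP [NP [Det some] [AP [Adj eager] [AP [Adj eager]]] [N grammar]] [PP [P above] [NP [Det the] [N editor]]]] [RelC [Rel which] [VP [V laughed] [NP [NP [Det the] [N teacher]] [PP [P above] [NP [Det the] [N editor]]]]]]] [VP [V found]]]
[S [NP [NP [NP [Det some] [AP [Adj eager] [AP [Adj eager]]] [N grammar]] [PP [P above] [NP [Det the] [N editor]]]] [RelC [Rel which] [VP [VP [V laughed] [NP [Det the] [N teacher]]] [PP [P above] [NP [Det the] [N editor]]]]]] [VP [V found]]]
The difference turns on whether VP → VP PP is used at the relevant span, versus an alternative expansion of VP.

7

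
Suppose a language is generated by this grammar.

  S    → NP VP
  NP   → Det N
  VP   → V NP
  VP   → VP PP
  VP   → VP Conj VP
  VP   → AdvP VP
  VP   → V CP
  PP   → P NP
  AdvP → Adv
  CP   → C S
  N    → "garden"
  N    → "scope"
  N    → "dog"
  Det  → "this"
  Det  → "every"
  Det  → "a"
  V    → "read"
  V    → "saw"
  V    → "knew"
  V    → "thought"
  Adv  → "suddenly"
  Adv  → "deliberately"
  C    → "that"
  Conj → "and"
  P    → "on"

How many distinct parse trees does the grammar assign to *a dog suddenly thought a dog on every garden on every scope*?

Two of the 3 distinct bracketings:
[S [NP [Det a] [N dog]] [VP [VP [VP [AdvP [Adv suddenly]] [VP [V thought] [NP [Det a] [N dog]]]] [PP [P on] [NP [Det every] [N garden]]]] [PP [P on] [NP [Det every] [N scope]]]]]
[S [NP [Det a] [N dog]] [VP [VP [AdvP [Adv suddenly]] [VP [VP [V thought] [NP [Det a] [N dog]]] [PP [P on] [NP [Det every] [N garden]]]]] [PP [P on] [NP [Det every] [N scope]]]]]
The trees differ in how a recursive rule is bracketed over the same span.

3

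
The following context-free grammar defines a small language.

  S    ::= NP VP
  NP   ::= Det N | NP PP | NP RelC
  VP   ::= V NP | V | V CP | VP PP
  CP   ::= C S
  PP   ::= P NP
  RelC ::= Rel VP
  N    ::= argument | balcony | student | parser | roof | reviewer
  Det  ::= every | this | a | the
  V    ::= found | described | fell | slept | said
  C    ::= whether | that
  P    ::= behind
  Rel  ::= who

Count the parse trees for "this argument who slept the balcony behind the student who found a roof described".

7

Two of the 7 distinct bracketings:
[S [NP [NP [NP [Det this] [N argument]] [RelC [Rel who] [VP [V slept] [NP [Det the] [N balcony]]]]] [PP [P behind] [NP [NP [Det the] [N student]] [RelC [Rel who] [VP [V found] [NP [Det a] [N roof]]]]]]] [VP [V described]]]
[S [NP [NP [Det this] [N argument]] [RelC [Rel who] [VP [V slept] [NP [NP [Det the] [N balcony]] [PP [P behind] [NP [NP [Det the] [N student]] [RelC [Rel who] [VP [V found] [NP [Det a] [N roof]]]]]]]]]] [VP [V described]]]
The trees differ in how a recursive rule is bracketed over the same span.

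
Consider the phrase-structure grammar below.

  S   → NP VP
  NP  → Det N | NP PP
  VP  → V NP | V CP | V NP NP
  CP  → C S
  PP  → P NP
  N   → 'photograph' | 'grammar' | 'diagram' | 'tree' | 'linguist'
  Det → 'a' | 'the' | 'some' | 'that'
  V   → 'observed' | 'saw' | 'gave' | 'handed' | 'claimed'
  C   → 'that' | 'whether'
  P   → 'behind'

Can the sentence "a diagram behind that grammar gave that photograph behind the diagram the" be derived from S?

Ungrammatical

For S → NP VP, every NP-prefix leaves a non-VP remainder: after 'a diagram' the remainder is not a VP; after 'a diagram behind that grammar' the remainder is not a VP.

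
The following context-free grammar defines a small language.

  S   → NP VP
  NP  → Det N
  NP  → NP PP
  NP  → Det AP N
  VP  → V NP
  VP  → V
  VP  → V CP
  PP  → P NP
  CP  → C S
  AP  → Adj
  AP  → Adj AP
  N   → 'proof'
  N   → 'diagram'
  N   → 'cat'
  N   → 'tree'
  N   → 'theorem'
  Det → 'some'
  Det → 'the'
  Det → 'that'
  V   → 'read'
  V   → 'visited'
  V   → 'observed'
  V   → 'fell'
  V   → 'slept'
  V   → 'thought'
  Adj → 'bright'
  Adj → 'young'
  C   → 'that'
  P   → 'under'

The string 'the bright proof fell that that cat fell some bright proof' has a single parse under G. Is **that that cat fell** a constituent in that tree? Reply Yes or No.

No

[S [NP [Det the] [AP [Adj bright]] [N proof]] [VP [V fell] [CP [C that] [S [NP [Det that] [N cat]] [VP [V fell] [NP [Det some] [AP [Adj bright]] [N proof]]]]]]]
The smallest constituent containing 'that that cat fell' is the CP spanning 'that that cat fell some bright proof'; no single node in the tree dominates exactly the given words.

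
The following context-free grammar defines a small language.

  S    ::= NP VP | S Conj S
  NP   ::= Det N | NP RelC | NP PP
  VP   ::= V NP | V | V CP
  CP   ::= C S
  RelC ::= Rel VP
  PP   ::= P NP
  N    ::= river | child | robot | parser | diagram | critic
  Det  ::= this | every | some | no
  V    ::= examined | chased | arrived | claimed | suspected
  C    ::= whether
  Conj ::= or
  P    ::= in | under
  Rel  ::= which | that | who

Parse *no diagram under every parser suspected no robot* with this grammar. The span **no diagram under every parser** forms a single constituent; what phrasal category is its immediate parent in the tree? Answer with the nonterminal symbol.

S
  NP
    NP
      Det: no
      N: diagram
    PP
      P: under
      NP
        Det: every
        N: parser
  VP
    V: suspected
    NP
      Det: no
      N: robot
The span 'no diagram under every parser' is the NP node built by NP → NP PP.
Its mother is the S built by S → NP VP.

S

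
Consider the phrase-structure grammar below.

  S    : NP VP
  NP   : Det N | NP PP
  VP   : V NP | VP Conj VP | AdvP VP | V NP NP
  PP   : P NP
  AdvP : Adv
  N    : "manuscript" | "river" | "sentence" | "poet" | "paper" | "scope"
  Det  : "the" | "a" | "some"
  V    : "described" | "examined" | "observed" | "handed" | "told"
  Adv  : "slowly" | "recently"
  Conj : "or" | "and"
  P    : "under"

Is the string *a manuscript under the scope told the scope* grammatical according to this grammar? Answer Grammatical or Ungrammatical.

Grammatical

[S [NP [NP [Det a] [N manuscript]] [PP [P under] [NP [Det the] [N scope]]]] [VP [V told] [NP [Det the] [N scope]]]]
Every word is introduced by a lexical rule and the phrasal rules combine the resulting categories into a single S.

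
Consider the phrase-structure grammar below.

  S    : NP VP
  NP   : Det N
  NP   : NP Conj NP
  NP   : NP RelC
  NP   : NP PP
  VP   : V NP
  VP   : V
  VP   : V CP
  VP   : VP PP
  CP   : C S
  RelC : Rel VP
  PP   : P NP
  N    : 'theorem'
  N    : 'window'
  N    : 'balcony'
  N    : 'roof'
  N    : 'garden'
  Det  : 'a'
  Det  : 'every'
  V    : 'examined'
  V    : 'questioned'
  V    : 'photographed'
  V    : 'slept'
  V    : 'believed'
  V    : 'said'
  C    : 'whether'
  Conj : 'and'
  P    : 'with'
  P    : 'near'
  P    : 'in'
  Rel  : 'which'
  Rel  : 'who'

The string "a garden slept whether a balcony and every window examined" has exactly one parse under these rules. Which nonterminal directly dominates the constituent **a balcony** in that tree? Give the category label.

NP

[S [NP [Det a] [N garden]] [VP [V slept] [CP [C whether] [S [NP [NP [Det a] [N balcony]] [Conj and] [NP [Det every] [N window]]] [VP [V examined]]]]]]
The span 'a balcony' is the NP node built by NP → Det N.
Its mother is the NP built by NP → NP Conj NP.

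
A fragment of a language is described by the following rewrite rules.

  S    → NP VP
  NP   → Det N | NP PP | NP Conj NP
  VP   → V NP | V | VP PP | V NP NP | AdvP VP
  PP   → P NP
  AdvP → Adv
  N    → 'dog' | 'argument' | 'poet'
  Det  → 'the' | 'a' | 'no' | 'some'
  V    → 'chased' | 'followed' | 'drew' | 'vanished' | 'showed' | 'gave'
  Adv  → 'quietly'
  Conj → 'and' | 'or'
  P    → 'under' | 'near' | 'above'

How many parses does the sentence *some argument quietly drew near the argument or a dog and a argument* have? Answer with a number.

4

Two of the 4 distinct bracketings:
[S [NP [Det some] [N argument]] [VP [VP [AdvP [Adv quietly]] [VP [V drew]]] [PP [P near] [NP [NP [Det the] [N argument]] [Conj or] [NP [NP [Det a] [N dog]] [Conj and] [NP [Det a] [N argument]]]]]]]
[S [NP [Det some] [N argument]] [VP [VP [AdvP [Adv quietly]] [VP [V drew]]] [PP [P near] [NP [NP [NP [Det the] [N argument]] [Conj or] [NP [Det a] [N dog]]] [Conj and] [NP [Det a] [N argument]]]]]]
The trees differ in how a recursive rule is bracketed over the same span.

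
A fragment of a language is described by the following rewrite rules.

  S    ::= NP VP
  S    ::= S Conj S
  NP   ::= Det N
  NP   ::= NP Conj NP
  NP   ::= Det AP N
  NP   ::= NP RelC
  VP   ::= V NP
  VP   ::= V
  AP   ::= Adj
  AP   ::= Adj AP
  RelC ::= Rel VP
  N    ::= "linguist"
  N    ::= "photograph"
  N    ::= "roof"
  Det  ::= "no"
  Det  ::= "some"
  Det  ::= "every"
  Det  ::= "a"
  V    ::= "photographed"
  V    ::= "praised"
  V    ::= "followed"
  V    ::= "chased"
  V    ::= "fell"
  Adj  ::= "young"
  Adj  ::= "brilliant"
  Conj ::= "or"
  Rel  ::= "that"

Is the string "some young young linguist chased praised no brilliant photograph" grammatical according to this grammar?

For S → NP VP, the only prefix that parses as NP is 'some young young linguist', but the remainder 'chased praised no brilliant photograph' is not a VP under these rules. The alternative S rule S → S Conj S likewise has no satisfying split.

Ungrammatical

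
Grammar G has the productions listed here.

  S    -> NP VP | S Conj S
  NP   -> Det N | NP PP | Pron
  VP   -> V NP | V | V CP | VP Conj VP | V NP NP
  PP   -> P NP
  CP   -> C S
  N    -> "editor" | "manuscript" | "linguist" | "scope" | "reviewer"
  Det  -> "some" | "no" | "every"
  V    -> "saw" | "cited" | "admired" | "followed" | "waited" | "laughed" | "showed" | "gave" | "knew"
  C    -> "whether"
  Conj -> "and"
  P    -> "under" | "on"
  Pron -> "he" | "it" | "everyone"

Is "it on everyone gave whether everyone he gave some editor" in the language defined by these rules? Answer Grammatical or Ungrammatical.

Ungrammatical

For S → NP VP, every NP-prefix leaves a non-VP remainder: after 'it' the remainder is not a VP; after 'it on everyone' the remainder is not a VP. The alternative S rule S → S Conj S likewise has no satisfying split.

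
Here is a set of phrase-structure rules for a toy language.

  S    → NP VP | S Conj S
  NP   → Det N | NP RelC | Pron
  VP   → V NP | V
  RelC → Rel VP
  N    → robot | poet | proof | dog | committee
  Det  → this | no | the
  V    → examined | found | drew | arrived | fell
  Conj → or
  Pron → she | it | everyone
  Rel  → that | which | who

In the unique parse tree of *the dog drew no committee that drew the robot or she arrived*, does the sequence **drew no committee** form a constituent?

[S [S [NP [Det the] [N dog]] [VP [V drew] [NP [NP [Det no] [N committee]] [RelC [Rel that] [VP [V drew] [NP [Det the] [N robot]]]]]]] [Conj or] [S [NP [Pron she]] [VP [V arrived]]]]
The smallest constituent containing 'drew no committee' is the VP spanning 'drew no committee that drew the robot'; no single node in the tree dominates exactly the given words.

No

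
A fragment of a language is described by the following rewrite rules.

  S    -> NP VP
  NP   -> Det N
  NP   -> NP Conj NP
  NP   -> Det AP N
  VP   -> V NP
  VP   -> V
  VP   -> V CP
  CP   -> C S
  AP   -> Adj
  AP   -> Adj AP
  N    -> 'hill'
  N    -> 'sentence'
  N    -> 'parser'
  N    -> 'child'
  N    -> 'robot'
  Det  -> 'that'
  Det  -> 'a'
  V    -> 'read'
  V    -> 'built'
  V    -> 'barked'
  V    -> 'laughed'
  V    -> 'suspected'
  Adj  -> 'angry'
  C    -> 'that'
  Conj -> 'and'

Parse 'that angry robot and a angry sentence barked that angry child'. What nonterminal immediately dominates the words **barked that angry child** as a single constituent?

[S [NP [NP [Det that] [AP [Adj angry]] [N robot]] [Conj and] [NP [Det a] [AP [Adj angry]] [N sentence]]] [VP [V barked] [NP [Det that] [AP [Adj angry]] [N child]]]]
The span 'barked that angry child' is the VP node built by VP → V NP.

VP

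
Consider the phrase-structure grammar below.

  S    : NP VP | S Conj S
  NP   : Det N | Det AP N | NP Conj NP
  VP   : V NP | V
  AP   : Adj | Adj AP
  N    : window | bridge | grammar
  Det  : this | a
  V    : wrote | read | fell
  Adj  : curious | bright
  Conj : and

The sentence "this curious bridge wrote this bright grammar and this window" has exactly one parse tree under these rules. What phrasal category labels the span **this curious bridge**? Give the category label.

NP

S
  NP
    Det: this
    AP
      Adj: curious
    N: bridge
  VP
    V: wrote
    NP
      NP
        Det: this
        AP
          Adj: bright
        N: grammar
      Conj: and
      NP
        Det: this
        N: window
The span 'this curious bridge' is the NP node built by NP → Det AP N.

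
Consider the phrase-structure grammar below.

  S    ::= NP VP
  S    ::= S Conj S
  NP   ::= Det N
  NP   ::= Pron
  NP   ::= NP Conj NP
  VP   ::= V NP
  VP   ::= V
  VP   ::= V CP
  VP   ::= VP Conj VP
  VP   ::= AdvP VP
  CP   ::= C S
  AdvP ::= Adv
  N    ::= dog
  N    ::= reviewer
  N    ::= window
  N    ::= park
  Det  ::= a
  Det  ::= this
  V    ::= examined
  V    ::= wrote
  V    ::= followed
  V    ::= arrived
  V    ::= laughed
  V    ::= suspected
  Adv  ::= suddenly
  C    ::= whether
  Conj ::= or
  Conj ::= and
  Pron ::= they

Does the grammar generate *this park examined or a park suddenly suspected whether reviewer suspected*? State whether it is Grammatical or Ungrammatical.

Ungrammatical

A C word can never sit immediately before an N word in any string this grammar generates, so the substring 'whether reviewer' rules out a derivation.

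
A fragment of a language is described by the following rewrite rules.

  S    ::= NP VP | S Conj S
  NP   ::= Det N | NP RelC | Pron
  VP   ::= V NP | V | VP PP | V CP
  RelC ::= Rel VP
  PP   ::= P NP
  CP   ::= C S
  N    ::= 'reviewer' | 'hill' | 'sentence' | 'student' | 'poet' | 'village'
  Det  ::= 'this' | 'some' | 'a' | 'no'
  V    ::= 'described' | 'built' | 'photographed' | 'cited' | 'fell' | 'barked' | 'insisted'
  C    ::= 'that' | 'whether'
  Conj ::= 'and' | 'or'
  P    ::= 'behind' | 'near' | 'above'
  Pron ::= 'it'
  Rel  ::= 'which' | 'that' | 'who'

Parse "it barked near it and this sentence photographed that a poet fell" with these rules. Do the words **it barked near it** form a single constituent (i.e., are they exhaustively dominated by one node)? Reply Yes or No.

Yes

[S [S [NP [Pron it]] [VP [VP [V barked]] [PP [P near] [NP [Pron it]]]]] [Conj and] [S [NP [Det this] [N sentence]] [VP [V photographed] [CP [C that] [S [NP [Det a] [N poet]] [VP [V fell]]]]]]]
The words 'it barked near it' are exhaustively dominated by a single S node (built by S → NP VP), so they form a constituent.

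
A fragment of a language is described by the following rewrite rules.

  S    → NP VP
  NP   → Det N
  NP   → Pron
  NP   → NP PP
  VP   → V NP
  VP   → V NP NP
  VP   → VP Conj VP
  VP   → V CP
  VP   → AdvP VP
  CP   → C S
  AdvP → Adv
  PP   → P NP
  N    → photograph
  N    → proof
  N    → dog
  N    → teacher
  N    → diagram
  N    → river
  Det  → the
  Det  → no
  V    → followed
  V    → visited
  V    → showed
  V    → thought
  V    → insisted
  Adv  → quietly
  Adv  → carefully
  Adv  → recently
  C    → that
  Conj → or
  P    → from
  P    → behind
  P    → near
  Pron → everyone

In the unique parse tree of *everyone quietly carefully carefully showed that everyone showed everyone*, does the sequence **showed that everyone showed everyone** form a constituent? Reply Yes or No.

[S [NP [Pron everyone]] [VP [AdvP [Adv quietly]] [VP [AdvP [Adv carefully]] [VP [AdvP [Adv carefully]] [VP [V showed] [CP [C that] [S [NP [Pron everyone]] [VP [V showed] [NP [Pron everyone]]]]]]]]]]
The words 'showed that everyone showed everyone' are exhaustively dominated by a single VP node (built by VP → V CP), so they form a constituent.

Yes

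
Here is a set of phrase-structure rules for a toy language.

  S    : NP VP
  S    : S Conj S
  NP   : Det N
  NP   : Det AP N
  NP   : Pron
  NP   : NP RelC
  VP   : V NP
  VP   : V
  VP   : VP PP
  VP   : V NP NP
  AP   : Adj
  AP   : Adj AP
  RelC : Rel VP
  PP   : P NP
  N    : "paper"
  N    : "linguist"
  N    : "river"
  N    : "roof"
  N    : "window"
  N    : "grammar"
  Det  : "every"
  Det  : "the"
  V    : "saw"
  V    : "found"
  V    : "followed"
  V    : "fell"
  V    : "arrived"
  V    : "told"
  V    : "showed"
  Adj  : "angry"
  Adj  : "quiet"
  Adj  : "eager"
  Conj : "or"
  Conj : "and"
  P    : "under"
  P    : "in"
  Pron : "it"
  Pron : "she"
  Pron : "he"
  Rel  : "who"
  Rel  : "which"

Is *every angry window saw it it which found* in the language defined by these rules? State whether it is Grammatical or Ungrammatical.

Grammatical

S
  NP
    Det: every
    AP
      Adj: angry
    N: window
  VP
    V: saw
    NP
      Pron: it
    NP
      NP
        Pron: it
      RelC
        Rel: which
        VP
          V: found
Each bracket corresponds to one application of a listed rule, so the string is derivable from S.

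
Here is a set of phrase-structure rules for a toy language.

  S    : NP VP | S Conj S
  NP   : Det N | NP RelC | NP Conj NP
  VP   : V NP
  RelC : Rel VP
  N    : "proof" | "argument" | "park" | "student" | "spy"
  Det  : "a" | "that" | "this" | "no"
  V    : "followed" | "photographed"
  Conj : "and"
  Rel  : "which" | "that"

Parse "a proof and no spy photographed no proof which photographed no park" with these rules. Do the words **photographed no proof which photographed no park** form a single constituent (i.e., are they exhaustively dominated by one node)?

Yes

[S [NP [NP [Det a] [N proof]] [Conj and] [NP [Det no] [N spy]]] [VP [V photographed] [NP [NP [Det no] [N proof]] [RelC [Rel which] [VP [V photographed] [NP [Det no] [N park]]]]]]]
The words 'photographed no proof which photographed no park' are exhaustively dominated by a single VP node (built by VP → V NP), so they form a constituent.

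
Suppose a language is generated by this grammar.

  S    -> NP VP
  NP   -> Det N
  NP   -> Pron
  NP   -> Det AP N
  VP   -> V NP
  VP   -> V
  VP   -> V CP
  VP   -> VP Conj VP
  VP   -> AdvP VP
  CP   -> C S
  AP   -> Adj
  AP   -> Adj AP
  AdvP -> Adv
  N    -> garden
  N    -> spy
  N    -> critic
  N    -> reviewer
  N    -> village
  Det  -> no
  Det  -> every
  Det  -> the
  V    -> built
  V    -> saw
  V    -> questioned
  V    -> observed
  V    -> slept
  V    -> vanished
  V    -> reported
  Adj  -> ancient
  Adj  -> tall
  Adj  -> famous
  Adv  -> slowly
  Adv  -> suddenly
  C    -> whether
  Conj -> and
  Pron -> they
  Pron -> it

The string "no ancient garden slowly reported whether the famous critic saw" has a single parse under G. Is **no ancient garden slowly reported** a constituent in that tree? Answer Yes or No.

[S [NP [Det no] [AP [Adj ancient]] [N garden]] [VP [AdvP [Adv slowly]] [VP [V reported] [CP [C whether] [S [NP [Det the] [AP [Adj famous]] [N critic]] [VP [V saw]]]]]]]
The smallest constituent containing 'no ancient garden slowly reported' is the S spanning 'no ancient garden slowly reported whether the famous critic saw'; no single node in the tree dominates exactly the given words.

No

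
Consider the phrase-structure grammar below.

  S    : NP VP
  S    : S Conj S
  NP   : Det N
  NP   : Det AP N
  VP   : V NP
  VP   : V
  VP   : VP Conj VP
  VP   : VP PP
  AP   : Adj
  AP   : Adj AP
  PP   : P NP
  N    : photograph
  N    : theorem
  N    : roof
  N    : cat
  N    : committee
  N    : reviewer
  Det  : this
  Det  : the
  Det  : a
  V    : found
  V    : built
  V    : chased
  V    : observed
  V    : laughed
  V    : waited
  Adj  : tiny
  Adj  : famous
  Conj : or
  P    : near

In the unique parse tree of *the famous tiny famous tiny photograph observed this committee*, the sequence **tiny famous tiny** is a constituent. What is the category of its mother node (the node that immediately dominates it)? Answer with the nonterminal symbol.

S
  NP
    Det: the
    AP
      Adj: famous
      AP
        Adj: tiny
        AP
          Adj: famous
          AP
            Adj: tiny
    N: photograph
  VP
    V: observed
    NP
      Det: this
      N: committee
The span 'tiny famous tiny' is the AP node built by AP → Adj AP.
Its mother is the AP built by AP → Adj AP.

AP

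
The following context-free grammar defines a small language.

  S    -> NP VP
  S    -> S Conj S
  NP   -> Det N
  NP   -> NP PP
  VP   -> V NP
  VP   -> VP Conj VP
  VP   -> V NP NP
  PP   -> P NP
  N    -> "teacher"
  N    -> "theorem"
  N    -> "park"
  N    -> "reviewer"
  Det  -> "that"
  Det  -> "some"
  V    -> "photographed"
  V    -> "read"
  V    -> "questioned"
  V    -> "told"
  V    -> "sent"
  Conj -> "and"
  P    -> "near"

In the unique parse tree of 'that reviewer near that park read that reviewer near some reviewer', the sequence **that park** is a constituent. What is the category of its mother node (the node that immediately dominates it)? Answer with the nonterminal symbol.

PP

S
  NP
    NP
      Det: that
      N: reviewer
    PP
      P: near
      NP
        Det: that
        N: park
  VP
    V: read
    NP
      NP
        Det: that
        N: reviewer
      PP
        P: near
        NP
          Det: some
          N: reviewer
The span 'that park' is the NP node built by NP → Det N.
Its mother is the PP built by PP → P NP.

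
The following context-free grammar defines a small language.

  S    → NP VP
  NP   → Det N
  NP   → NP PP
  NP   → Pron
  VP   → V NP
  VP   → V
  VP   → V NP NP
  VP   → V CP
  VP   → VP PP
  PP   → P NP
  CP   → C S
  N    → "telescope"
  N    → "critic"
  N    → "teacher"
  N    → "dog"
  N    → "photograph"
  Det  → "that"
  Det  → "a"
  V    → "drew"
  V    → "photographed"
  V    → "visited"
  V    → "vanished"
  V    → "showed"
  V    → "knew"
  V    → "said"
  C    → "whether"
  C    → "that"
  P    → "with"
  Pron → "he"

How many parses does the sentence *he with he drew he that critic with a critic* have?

The two bracketings:
[S [NP [NP [Pron he]] [PP [P with] [NP [Pron he]]]] [VP [V drew] [NP [Pron he]] [NP [NP [Det that] [N critic]] [PP [P with] [NP [Det a] [N critic]]]]]]
[S [NP [NP [Pron he]] [PP [P with] [NP [Pron he]]]] [VP [VP [V drew] [NP [Pron he]] [NP [Det that] [N critic]]] [PP [P with] [NP [Det a] [N critic]]]]]
The difference turns on whether VP → VP PP is used at the relevant span, versus an alternative expansion of VP.

2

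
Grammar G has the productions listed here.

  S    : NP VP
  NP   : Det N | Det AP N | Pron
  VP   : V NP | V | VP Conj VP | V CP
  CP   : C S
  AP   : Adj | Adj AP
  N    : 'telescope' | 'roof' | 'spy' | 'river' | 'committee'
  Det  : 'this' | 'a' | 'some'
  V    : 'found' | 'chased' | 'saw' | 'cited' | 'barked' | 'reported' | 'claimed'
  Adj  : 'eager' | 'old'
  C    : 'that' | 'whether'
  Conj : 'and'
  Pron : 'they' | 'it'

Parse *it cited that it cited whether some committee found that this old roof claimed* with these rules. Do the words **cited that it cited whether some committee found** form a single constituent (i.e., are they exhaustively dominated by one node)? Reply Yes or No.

No

[S [NP [Pron it]] [VP [V cited] [CP [C that] [S [NP [Pron it]] [VP [V cited] [CP [C whether] [S [NP [Det some] [N committee]] [VP [V found] [CP [C that] [S [NP [Det this] [AP [Adj old]] [N roof]] [VP [V claimed]]]]]]]]]]]]
The smallest constituent containing 'cited that it cited whether some committee found' is the VP spanning 'cited that it cited whether some committee found that this old roof claimed'; no single node in the tree dominates exactly the given words.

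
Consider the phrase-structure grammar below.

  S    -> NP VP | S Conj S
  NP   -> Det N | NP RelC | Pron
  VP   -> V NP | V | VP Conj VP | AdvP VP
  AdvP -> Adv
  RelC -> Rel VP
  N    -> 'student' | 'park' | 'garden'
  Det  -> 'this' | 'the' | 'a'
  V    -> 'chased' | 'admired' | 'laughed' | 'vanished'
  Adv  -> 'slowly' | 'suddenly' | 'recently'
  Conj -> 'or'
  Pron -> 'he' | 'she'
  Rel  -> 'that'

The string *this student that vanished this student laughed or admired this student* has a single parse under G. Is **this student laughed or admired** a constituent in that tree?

No

[S [NP [NP [Det this] [N student]] [RelC [Rel that] [VP [V vanished] [NP [Det this] [N student]]]]] [VP [VP [V laughed]] [Conj or] [VP [V admired] [NP [Det this] [N student]]]]]
The smallest constituent containing 'this student laughed or admired' is the S spanning 'this student that vanished this student laughed or admired this student'; no single node in the tree dominates exactly the given words.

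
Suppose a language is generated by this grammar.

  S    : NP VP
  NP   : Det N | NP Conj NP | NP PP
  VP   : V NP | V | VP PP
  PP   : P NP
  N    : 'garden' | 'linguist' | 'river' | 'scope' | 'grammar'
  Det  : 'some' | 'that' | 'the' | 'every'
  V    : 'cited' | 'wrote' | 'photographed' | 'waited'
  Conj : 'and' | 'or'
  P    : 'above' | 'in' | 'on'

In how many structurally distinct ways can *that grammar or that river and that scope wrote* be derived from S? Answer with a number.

2

The two bracketings:
[S [NP [NP [Det that] [N grammar]] [Conj or] [NP [NP [Det that] [N river]] [Conj and] [NP [Det that] [N scope]]]] [VP [V wrote]]]
[S [NP [NP [NP [Det that] [N grammar]] [Conj or] [NP [Det that] [N river]]] [Conj and] [NP [Det that] [N scope]]] [VP [V wrote]]]
The trees differ in how a recursive rule is bracketed over the same span.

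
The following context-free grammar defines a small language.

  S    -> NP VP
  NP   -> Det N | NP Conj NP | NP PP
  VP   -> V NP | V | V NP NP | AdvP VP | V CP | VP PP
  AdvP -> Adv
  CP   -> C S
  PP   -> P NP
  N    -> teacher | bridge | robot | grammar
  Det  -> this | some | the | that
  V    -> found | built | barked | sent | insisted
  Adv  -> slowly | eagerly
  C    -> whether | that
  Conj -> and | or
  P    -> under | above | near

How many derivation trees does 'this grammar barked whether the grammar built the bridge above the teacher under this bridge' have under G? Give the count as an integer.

Two of the 9 distinct bracketings:
[S [NP [Det this] [N grammar]] [VP [V barked] [CP [C whether] [S [NP [Det the] [N grammar]] [VP [V built] [NP [NP [Det the] [N bridge]] [PP [P above] [NP [NP [Det the] [N teacher]] [PP [P under] [NP [Det this] [N bridge]]]]]]]]]]]
[S [NP [Det this] [N grammar]] [VP [V barked] [CP [C whether] [S [NP [Det the] [N grammar]] [VP [V built] [NP [NP [NP [Det the] [N bridge]] [PP [P above] [NP [Det the] [N teacher]]]] [PP [P under] [NP [Det this] [N bridge]]]]]]]]]
The trees differ in how a recursive rule is bracketed over the same span.

9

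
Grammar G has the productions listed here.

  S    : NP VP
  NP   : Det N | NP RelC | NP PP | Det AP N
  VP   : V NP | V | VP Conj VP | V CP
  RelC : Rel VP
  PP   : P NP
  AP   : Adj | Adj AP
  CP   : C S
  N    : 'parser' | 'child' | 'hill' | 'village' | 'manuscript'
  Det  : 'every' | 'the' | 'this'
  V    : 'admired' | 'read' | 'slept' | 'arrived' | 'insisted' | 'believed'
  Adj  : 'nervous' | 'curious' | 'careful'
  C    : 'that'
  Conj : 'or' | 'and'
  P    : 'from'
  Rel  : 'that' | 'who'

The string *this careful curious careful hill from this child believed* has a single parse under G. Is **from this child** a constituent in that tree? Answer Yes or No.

[S [NP [NP [Det this] [AP [Adj careful] [AP [Adj curious] [AP [Adj careful]]]] [N hill]] [PP [P from] [NP [Det this] [N child]]]] [VP [V believed]]]
The words 'from this child' are exhaustively dominated by a single PP node (built by PP → P NP), so they form a constituent.

Yes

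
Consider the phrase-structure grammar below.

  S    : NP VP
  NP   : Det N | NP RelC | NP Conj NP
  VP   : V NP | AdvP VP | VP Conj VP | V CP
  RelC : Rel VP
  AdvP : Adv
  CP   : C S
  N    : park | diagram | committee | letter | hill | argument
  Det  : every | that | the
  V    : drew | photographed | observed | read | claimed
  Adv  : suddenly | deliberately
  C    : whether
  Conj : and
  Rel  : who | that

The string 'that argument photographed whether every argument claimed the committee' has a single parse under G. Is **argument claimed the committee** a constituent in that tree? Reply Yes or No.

No

[S [NP [Det that] [N argument]] [VP [V photographed] [CP [C whether] [S [NP [Det every] [N argument]] [VP [V claimed] [NP [Det the] [N committee]]]]]]]
The smallest constituent containing 'argument claimed the committee' is the S spanning 'every argument claimed the committee'; no single node in the tree dominates exactly the given words.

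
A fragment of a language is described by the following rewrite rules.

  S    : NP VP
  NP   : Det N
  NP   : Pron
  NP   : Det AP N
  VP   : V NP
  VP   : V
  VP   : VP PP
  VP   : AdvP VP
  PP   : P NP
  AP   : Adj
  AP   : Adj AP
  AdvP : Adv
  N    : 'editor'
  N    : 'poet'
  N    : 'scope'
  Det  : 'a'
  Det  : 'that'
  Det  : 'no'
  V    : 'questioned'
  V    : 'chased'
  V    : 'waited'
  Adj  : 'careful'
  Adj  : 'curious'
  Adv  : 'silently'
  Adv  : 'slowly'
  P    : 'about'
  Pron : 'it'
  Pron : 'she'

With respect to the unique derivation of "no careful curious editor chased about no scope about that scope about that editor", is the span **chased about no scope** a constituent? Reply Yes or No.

Yes

[S [NP [Det no] [AP [Adj careful] [AP [Adj curious]]] [N editor]] [VP [VP [VP [VP [V chased]] [PP [P about] [NP [Det no] [N scope]]]] [PP [P about] [NP [Det that] [N scope]]]] [PP [P about] [NP [Det that] [N editor]]]]]
The words 'chased about no scope' are exhaustively dominated by a single VP node (built by VP → VP PP), so they form a constituent.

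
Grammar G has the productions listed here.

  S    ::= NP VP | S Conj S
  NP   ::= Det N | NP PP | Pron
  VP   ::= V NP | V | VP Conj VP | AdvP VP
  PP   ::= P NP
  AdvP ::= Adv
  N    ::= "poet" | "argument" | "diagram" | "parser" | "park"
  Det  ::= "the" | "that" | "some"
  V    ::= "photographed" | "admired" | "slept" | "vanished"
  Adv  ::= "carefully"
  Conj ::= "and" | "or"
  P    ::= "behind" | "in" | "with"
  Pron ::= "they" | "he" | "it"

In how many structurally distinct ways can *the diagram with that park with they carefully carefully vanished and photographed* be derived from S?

Two of the 6 distinct bracketings:
[S [NP [NP [Det the] [N diagram]] [PP [P with] [NP [NP [Det that] [N park]] [PP [P with] [NP [Pron they]]]]]] [VP [VP [AdvP [Adv carefully]] [VP [AdvP [Adv carefully]] [VP [V vanished]]]] [Conj and] [VP [V photographed]]]]
[S [NP [NP [Det the] [N diagram]] [PP [P with] [NP [NP [Det that] [N park]] [PP [P with] [NP [Pron they]]]]]] [VP [AdvP [Adv carefully]] [VP [VP [AdvP [Adv carefully]] [VP [V vanished]]] [Conj and] [VP [V photographed]]]]]
The trees differ in how a recursive rule is bracketed over the same span.

6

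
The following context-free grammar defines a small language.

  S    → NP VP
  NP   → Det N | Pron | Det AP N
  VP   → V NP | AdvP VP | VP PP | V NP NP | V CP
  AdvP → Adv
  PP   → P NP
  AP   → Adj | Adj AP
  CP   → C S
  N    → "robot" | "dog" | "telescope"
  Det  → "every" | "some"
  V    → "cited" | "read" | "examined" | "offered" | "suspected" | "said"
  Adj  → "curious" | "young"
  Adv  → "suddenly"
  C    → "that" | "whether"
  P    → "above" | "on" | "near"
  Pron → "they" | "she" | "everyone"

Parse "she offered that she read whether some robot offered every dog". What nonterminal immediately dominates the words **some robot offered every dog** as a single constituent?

S

[S [NP [Pron she]] [VP [V offered] [CP [C that] [S [NP [Pron she]] [VP [V read] [CP [C whether] [S [NP [Det some] [N robot]] [VP [V offered] [NP [Det every] [N dog]]]]]]]]]]
The span 'some robot offered every dog' is the S node built by S → NP VP.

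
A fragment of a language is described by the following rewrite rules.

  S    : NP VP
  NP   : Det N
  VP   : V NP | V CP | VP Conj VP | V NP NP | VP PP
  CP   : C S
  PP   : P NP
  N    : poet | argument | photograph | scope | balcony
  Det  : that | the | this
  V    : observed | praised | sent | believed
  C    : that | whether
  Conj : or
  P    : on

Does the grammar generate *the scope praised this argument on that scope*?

Grammatical

[S [NP [Det the] [N scope]] [VP [VP [V praised] [NP [Det this] [N argument]]] [PP [P on] [NP [Det that] [N scope]]]]]
The bracketing above is licensed at every node by one of the given productions, with S at the root.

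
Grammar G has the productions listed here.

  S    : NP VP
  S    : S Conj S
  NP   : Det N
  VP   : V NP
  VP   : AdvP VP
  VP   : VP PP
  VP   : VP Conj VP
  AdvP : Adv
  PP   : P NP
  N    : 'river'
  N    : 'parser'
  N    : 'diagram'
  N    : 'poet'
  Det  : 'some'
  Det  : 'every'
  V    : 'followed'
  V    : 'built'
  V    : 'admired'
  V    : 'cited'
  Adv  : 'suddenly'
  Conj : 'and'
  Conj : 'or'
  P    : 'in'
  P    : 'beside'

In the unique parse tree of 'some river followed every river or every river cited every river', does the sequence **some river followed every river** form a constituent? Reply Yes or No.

Yes

[S [S [NP [Det some] [N river]] [VP [V followed] [NP [Det every] [N river]]]] [Conj or] [S [NP [Det every] [N river]] [VP [V cited] [NP [Det every] [N river]]]]]
The words 'some river followed every river' are exhaustively dominated by a single S node (built by S → NP VP), so they form a constituent.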